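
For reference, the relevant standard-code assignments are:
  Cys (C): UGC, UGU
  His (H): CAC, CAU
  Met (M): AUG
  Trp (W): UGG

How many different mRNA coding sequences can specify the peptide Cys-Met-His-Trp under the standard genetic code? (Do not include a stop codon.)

Cys: 2 codons.
Met: 1 codon.
His: 2 codons.
Trp: 1 codon.
2 × 1 × 2 × 1 = 4.

4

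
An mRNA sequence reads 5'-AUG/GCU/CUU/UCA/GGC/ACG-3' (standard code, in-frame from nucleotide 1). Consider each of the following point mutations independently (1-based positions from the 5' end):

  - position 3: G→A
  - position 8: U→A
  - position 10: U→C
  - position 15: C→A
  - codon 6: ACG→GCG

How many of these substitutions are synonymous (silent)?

Codon 1: AUG (Met) → AUA (Ile) — missense.
Codon 3: CUU (Leu) → CAU (His) — missense.
Codon 4: UCA (Ser) → CCA (Pro) — missense.
Codon 5: GGC (Gly) → GGA (Gly) — synonymous.
Codon 6: ACG (Thr) → GCG (Ala) — missense.
Synonymous: 1 of 5.

1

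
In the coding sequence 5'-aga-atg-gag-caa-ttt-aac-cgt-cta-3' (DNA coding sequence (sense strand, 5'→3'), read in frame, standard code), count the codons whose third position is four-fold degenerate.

Codon 1 AGA (Arg): third position 2-fold.
Codon 2 ATG (Met): third position 1-fold.
Codon 3 GAG (Glu): third position 2-fold.
Codon 4 CAA (Gln): third position 2-fold.
Codon 5 TTT (Phe): third position 2-fold.
Codon 6 AAC (Asn): third position 2-fold.
Codon 7 CGT (Arg): third position 4-fold.
Codon 8 CTA (Leu): third position 4-fold.
Four-fold degenerate third positions: 2.

2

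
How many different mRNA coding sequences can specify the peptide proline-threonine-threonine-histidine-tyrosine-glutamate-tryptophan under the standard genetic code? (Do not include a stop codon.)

512

Pro: 4 codons.
Thr: 4 codons.
Thr: 4 codons.
His: 2 codons.
Tyr: 2 codons.
Glu: 2 codons.
Trp: 1 codon.
4 × 4 × 4 × 2 × 2 × 2 × 1 = 512.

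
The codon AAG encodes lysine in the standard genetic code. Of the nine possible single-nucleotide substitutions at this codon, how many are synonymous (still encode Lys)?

1

Position 1: none → 0 synonymous.
Position 2: none → 0 synonymous.
Position 3: AAA → 1 synonymous.
Total: 0 + 0 + 1 = 1.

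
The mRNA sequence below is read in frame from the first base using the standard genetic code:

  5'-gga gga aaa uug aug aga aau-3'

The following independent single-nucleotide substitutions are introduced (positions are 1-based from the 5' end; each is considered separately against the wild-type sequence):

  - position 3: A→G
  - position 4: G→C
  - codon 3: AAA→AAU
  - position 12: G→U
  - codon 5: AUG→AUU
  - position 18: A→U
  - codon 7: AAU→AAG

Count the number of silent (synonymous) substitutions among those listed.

Codon 1: GGA (Gly) → GGG (Gly) — synonymous.
Codon 2: GGA (Gly) → CGA (Arg) — missense.
Codon 3: AAA (Lys) → AAU (Asn) — missense.
Codon 4: UUG (Leu) → UUU (Phe) — missense.
Codon 5: AUG (Met) → AUU (Ile) — missense.
Codon 6: AGA (Arg) → AGU (Ser) — missense.
Codon 7: AAU (Asn) → AAG (Lys) — missense.
Synonymous: 1 of 7.

1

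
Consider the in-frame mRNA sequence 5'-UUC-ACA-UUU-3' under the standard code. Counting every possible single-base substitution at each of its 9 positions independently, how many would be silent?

Codon 1 (UUC, Phe): 1 synonymous substitution.
Codon 2 (ACA, Thr): 3 synonymous substitutions.
Codon 3 (UUU, Phe): 1 synonymous substitution.
Total: 1 + 3 + 1 = 5.

5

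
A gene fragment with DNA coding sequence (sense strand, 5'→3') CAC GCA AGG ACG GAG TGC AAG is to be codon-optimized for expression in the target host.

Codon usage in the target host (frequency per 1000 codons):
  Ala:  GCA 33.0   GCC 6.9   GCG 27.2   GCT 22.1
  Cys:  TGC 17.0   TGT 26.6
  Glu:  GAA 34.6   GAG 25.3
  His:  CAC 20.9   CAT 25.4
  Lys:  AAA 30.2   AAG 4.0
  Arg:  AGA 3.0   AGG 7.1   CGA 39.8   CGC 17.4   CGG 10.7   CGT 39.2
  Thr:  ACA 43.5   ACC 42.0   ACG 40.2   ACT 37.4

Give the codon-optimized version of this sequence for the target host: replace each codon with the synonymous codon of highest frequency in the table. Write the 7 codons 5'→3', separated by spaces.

CAT GCA CGA ACA GAA TGT AAA

Codon 1 (His): best is CAT at 25.4.
Codon 2 (Ala): best is GCA at 33.0.
Codon 3 (Arg): best is CGA at 39.8.
Codon 4 (Thr): best is ACA at 43.5.
Codon 5 (Glu): best is GAA at 34.6.
Codon 6 (Cys): best is TGT at 26.6.
Codon 7 (Lys): best is AAA at 30.2.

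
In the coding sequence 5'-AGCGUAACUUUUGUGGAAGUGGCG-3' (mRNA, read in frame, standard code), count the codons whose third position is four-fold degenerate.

5

Codon 1 AGC (Ser): third position 2-fold.
Codon 2 GUA (Val): third position 4-fold.
Codon 3 ACU (Thr): third position 4-fold.
Codon 4 UUU (Phe): third position 2-fold.
Codon 5 GUG (Val): third position 4-fold.
Codon 6 GAA (Glu): third position 2-fold.
Codon 7 GUG (Val): third position 4-fold.
Codon 8 GCG (Ala): third position 4-fold.
Four-fold degenerate third positions: 5.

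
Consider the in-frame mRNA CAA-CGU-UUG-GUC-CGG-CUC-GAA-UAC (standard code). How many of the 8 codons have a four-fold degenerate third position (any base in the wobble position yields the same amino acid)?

4

Codon 1 CAA (Gln): third position 2-fold.
Codon 2 CGU (Arg): third position 4-fold.
Codon 3 UUG (Leu): third position 2-fold.
Codon 4 GUC (Val): third position 4-fold.
Codon 5 CGG (Arg): third position 4-fold.
Codon 6 CUC (Leu): third position 4-fold.
Codon 7 GAA (Glu): third position 2-fold.
Codon 8 UAC (Tyr): third position 2-fold.
Four-fold degenerate third positions: 4.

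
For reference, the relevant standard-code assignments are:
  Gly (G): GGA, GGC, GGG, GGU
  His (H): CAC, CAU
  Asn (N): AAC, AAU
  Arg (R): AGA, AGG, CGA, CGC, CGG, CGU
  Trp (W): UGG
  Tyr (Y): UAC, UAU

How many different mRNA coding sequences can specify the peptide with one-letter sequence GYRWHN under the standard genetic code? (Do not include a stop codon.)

Gly: 4 codons.
Tyr: 2 codons.
Arg: 6 codons.
Trp: 1 codon.
His: 2 codons.
Asn: 2 codons.
4 × 2 × 6 × 1 × 2 × 2 = 192.

192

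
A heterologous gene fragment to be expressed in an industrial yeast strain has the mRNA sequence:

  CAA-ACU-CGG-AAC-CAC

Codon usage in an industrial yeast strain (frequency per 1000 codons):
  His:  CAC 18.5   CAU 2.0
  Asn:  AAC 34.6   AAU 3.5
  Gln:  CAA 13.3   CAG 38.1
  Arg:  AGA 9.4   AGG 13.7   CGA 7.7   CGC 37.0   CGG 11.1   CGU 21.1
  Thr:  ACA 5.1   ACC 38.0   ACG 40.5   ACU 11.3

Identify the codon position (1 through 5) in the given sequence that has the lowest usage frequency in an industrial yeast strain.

3

Codon 1 CAA (Gln): 13.3 per 1000.
Codon 2 ACU (Thr): 11.3 per 1000.
Codon 3 CGG (Arg): 11.1 per 1000.
Codon 4 AAC (Asn): 34.6 per 1000.
Codon 5 CAC (His): 18.5 per 1000.
Lowest frequency is 11.1 at codon 3.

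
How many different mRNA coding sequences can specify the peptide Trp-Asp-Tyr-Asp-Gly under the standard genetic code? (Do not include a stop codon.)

Trp: 1 codon.
Asp: 2 codons.
Tyr: 2 codons.
Asp: 2 codons.
Gly: 4 codons.
1 × 2 × 2 × 2 × 4 = 32.

32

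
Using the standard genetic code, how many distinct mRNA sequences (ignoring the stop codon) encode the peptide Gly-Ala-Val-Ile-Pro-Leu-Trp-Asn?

9216

Gly: 4 codons.
Ala: 4 codons.
Val: 4 codons.
Ile: 3 codons.
Pro: 4 codons.
Leu: 6 codons.
Trp: 1 codon.
Asn: 2 codons.
4 × 4 × 4 × 3 × 4 × 6 × 1 × 2 = 9216.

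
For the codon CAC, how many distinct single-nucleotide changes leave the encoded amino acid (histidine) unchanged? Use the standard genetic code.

1

Position 1: none → 0 synonymous.
Position 2: none → 0 synonymous.
Position 3: CAT → 1 synonymous.
Total: 0 + 0 + 1 = 1.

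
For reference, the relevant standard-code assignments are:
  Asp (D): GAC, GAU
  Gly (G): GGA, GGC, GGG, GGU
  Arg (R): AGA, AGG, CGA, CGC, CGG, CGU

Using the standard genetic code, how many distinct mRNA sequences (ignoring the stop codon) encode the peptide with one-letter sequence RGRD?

288

Arg: 6 codons.
Gly: 4 codons.
Arg: 6 codons.
Asp: 2 codons.
6 × 4 × 6 × 2 = 288.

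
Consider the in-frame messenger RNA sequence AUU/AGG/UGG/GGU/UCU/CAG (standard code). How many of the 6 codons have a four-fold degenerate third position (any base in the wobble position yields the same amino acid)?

2

Codon 1 AUU (Ile): third position 3-fold.
Codon 2 AGG (Arg): third position 2-fold.
Codon 3 UGG (Trp): third position 1-fold.
Codon 4 GGU (Gly): third position 4-fold.
Codon 5 UCU (Ser): third position 4-fold.
Codon 6 CAG (Gln): third position 2-fold.
Four-fold degenerate third positions: 2.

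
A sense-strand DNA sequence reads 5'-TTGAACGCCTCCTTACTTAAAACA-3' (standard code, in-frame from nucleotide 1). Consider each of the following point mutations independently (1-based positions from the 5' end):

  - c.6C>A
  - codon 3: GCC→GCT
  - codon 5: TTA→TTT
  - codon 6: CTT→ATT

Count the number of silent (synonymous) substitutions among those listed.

Codon 2: AAC (Asn) → AAA (Lys) — missense.
Codon 3: GCC (Ala) → GCT (Ala) — synonymous.
Codon 5: TTA (Leu) → TTT (Phe) — missense.
Codon 6: CTT (Leu) → ATT (Ile) — missense.
Synonymous: 1 of 4.

1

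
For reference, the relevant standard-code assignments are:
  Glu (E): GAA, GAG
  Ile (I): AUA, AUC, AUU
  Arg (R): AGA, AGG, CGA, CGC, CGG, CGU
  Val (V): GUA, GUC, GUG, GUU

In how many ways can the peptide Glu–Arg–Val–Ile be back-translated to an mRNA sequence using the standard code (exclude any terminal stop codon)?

144

Glu: 2 codons.
Arg: 6 codons.
Val: 4 codons.
Ile: 3 codons.
2 × 6 × 4 × 3 = 144.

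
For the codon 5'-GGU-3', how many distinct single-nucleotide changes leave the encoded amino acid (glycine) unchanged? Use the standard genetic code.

Position 1: none → 0 synonymous.
Position 2: none → 0 synonymous.
Position 3: GGC, GGA, GGG → 3 synonymous.
Total: 0 + 0 + 3 = 3.

3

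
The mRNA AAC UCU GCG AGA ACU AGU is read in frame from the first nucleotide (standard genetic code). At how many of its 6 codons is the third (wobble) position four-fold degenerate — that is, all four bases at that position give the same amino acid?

3

Codon 1 AAC (Asn): third position 2-fold.
Codon 2 UCU (Ser): third position 4-fold.
Codon 3 GCG (Ala): third position 4-fold.
Codon 4 AGA (Arg): third position 2-fold.
Codon 5 ACU (Thr): third position 4-fold.
Codon 6 AGU (Ser): third position 2-fold.
Four-fold degenerate third positions: 3.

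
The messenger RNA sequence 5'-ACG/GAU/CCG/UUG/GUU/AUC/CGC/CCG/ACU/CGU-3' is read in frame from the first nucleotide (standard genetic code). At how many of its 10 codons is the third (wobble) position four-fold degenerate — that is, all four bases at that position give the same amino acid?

7

Codon 1 ACG (Thr): third position 4-fold.
Codon 2 GAU (Asp): third position 2-fold.
Codon 3 CCG (Pro): third position 4-fold.
Codon 4 UUG (Leu): third position 2-fold.
Codon 5 GUU (Val): third position 4-fold.
Codon 6 AUC (Ile): third position 3-fold.
Codon 7 CGC (Arg): third position 4-fold.
Codon 8 CCG (Pro): third position 4-fold.
Codon 9 ACU (Thr): third position 4-fold.
Codon 10 CGU (Arg): third position 4-fold.
Four-fold degenerate third positions: 7.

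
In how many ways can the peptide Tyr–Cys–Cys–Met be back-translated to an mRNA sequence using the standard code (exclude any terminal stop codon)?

8

Tyr: 2 codons.
Cys: 2 codons.
Cys: 2 codons.
Met: 1 codon.
2 × 2 × 2 × 1 = 8.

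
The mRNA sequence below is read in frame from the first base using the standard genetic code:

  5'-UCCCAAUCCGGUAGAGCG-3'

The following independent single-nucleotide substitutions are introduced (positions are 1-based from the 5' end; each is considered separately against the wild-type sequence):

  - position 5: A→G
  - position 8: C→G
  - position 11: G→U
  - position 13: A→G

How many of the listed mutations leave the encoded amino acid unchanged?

Codon 2: CAA (Gln) → CGA (Arg) — missense.
Codon 3: UCC (Ser) → UGC (Cys) — missense.
Codon 4: GGU (Gly) → GUU (Val) — missense.
Codon 5: AGA (Arg) → GGA (Gly) — missense.
Synonymous: 0 of 4.

0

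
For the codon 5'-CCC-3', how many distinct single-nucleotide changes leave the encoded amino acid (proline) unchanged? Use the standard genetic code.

Position 1: none → 0 synonymous.
Position 2: none → 0 synonymous.
Position 3: CCT, CCA, CCG → 3 synonymous.
Total: 0 + 0 + 3 = 3.

3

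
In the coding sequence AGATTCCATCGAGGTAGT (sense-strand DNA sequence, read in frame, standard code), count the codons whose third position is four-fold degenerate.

Codon 1 AGA (Arg): third position 2-fold.
Codon 2 TTC (Phe): third position 2-fold.
Codon 3 CAT (His): third position 2-fold.
Codon 4 CGA (Arg): third position 4-fold.
Codon 5 GGT (Gly): third position 4-fold.
Codon 6 AGT (Ser): third position 2-fold.
Four-fold degenerate third positions: 2.

2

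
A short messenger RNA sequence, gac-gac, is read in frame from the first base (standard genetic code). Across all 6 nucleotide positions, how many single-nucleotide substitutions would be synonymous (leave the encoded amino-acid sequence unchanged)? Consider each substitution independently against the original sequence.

2

Codon 1 (GAC, Asp): 1 synonymous substitution.
Codon 2 (GAC, Asp): 1 synonymous substitution.
Total: 1 + 1 = 2.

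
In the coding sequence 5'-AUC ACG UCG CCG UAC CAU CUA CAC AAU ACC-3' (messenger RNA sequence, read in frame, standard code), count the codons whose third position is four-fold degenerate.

Codon 1 AUC (Ile): third position 3-fold.
Codon 2 ACG (Thr): third position 4-fold.
Codon 3 UCG (Ser): third position 4-fold.
Codon 4 CCG (Pro): third position 4-fold.
Codon 5 UAC (Tyr): third position 2-fold.
Codon 6 CAU (His): third position 2-fold.
Codon 7 CUA (Leu): third position 4-fold.
Codon 8 CAC (His): third position 2-fold.
Codon 9 AAU (Asn): third position 2-fold.
Codon 10 ACC (Thr): third position 4-fold.
Four-fold degenerate third positions: 5.

5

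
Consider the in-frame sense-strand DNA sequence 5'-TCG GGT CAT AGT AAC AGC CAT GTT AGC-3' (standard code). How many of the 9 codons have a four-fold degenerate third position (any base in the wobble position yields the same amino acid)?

3

Codon 1 TCG (Ser): third position 4-fold.
Codon 2 GGT (Gly): third position 4-fold.
Codon 3 CAT (His): third position 2-fold.
Codon 4 AGT (Ser): third position 2-fold.
Codon 5 AAC (Asn): third position 2-fold.
Codon 6 AGC (Ser): third position 2-fold.
Codon 7 CAT (His): third position 2-fold.
Codon 8 GTT (Val): third position 4-fold.
Codon 9 AGC (Ser): third position 2-fold.
Four-fold degenerate third positions: 3.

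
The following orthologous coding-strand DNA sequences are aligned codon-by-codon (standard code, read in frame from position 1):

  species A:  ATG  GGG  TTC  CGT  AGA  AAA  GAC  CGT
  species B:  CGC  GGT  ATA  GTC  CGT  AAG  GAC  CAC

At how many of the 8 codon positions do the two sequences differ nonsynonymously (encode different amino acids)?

4

Codon 1: ATG Met / CGC Arg — nonsynonymous.
Codon 2: GGG Gly / GGT Gly — synonymous.
Codon 3: TTC Phe / ATA Ile — nonsynonymous.
Codon 4: CGT Arg / GTC Val — nonsynonymous.
Codon 5: AGA Arg / CGT Arg — synonymous.
Codon 6: AAA Lys / AAG Lys — synonymous.
Codon 7: GAC Asp / GAC Asp — identical.
Codon 8: CGT Arg / CAC His — nonsynonymous.
Nonsynonymous differences: 4.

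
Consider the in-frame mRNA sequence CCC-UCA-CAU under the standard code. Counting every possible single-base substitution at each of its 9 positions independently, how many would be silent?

7

Codon 1 (CCC, Pro): 3 synonymous substitutions.
Codon 2 (UCA, Ser): 3 synonymous substitutions.
Codon 3 (CAU, His): 1 synonymous substitution.
Total: 3 + 3 + 1 = 7.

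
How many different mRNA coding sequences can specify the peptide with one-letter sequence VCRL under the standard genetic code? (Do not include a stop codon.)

288

Val: 4 codons.
Cys: 2 codons.
Arg: 6 codons.
Leu: 6 codons.
4 × 2 × 6 × 6 = 288.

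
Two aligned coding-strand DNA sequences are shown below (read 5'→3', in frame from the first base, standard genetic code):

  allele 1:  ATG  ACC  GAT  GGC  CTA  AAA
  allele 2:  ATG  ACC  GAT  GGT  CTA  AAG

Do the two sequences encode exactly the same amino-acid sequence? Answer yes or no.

yes

Codon 1: ATG Met / ATG Met — identical.
Codon 2: ACC Thr / ACC Thr — identical.
Codon 3: GAT Asp / GAT Asp — identical.
Codon 4: GGC Gly / GGT Gly — synonymous.
Codon 5: CTA Leu / CTA Leu — identical.
Codon 6: AAA Lys / AAG Lys — synonymous.
Nonsynonymous differences: 0 → same protein.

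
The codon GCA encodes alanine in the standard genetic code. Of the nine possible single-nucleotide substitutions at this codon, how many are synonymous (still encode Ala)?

3

Position 1: none → 0 synonymous.
Position 2: none → 0 synonymous.
Position 3: GCU, GCC, GCG → 3 synonymous.
Total: 0 + 0 + 3 = 3.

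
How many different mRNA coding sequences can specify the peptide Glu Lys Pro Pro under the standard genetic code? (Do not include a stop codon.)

Glu: 2 codons.
Lys: 2 codons.
Pro: 4 codons.
Pro: 4 codons.
2 × 2 × 4 × 4 = 64.

64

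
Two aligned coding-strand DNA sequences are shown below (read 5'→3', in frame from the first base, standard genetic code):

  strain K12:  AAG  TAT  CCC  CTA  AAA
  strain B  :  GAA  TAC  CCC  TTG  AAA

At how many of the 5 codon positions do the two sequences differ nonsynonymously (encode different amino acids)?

1

Codon 1: AAG Lys / GAA Glu — nonsynonymous.
Codon 2: TAT Tyr / TAC Tyr — synonymous.
Codon 3: CCC Pro / CCC Pro — identical.
Codon 4: CTA Leu / TTG Leu — synonymous.
Codon 5: AAA Lys / AAA Lys — identical.
Nonsynonymous differences: 1.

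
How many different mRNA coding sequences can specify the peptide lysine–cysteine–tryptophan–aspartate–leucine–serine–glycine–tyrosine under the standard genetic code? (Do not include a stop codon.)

Lys: 2 codons.
Cys: 2 codons.
Trp: 1 codon.
Asp: 2 codons.
Leu: 6 codons.
Ser: 6 codons.
Gly: 4 codons.
Tyr: 2 codons.
2 × 2 × 1 × 2 × 6 × 6 × 4 × 2 = 2304.

2304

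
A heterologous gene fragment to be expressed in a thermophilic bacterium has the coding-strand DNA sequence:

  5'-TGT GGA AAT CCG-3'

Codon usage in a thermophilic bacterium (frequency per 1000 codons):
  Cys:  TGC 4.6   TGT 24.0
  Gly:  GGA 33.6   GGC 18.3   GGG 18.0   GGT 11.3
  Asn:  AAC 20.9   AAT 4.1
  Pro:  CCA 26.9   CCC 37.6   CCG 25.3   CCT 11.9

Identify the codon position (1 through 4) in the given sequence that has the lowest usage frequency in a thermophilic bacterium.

Codon 1 TGT (Cys): 24.0 per 1000.
Codon 2 GGA (Gly): 33.6 per 1000.
Codon 3 AAT (Asn): 4.1 per 1000.
Codon 4 CCG (Pro): 25.3 per 1000.
Lowest frequency is 4.1 at codon 3.

3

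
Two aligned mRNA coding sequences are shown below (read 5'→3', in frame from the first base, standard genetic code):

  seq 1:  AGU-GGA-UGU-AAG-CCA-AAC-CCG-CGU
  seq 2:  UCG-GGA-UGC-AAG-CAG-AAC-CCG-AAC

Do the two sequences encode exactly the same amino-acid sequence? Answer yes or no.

Codon 1: AGU Ser / UCG Ser — synonymous.
Codon 2: GGA Gly / GGA Gly — identical.
Codon 3: UGU Cys / UGC Cys — synonymous.
Codon 4: AAG Lys / AAG Lys — identical.
Codon 5: CCA Pro / CAG Gln — nonsynonymous.
Codon 6: AAC Asn / AAC Asn — identical.
Codon 7: CCG Pro / CCG Pro — identical.
Codon 8: CGU Arg / AAC Asn — nonsynonymous.
Nonsynonymous differences: 2 → different protein.

no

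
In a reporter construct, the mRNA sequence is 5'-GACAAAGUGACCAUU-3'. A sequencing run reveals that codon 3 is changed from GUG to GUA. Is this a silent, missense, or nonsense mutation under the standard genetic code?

Position 9 falls in codon 3: GUG → Val.
After the substitution the codon is GUA → Val.
Both encode Val, so the change is synonymous.

silent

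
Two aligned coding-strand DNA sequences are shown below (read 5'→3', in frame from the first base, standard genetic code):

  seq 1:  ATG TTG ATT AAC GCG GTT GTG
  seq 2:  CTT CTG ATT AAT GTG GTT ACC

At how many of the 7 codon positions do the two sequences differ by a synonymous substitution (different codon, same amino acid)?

Codon 1: ATG Met / CTT Leu — nonsynonymous.
Codon 2: TTG Leu / CTG Leu — synonymous.
Codon 3: ATT Ile / ATT Ile — identical.
Codon 4: AAC Asn / AAT Asn — synonymous.
Codon 5: GCG Ala / GTG Val — nonsynonymous.
Codon 6: GTT Val / GTT Val — identical.
Codon 7: GTG Val / ACC Thr — nonsynonymous.
Synonymous differences: 2.

2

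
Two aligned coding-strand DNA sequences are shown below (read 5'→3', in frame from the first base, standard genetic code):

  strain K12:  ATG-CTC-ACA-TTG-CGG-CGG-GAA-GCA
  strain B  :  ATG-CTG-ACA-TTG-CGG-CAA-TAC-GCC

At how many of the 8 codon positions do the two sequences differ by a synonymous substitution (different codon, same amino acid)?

Codon 1: ATG Met / ATG Met — identical.
Codon 2: CTC Leu / CTG Leu — synonymous.
Codon 3: ACA Thr / ACA Thr — identical.
Codon 4: TTG Leu / TTG Leu — identical.
Codon 5: CGG Arg / CGG Arg — identical.
Codon 6: CGG Arg / CAA Gln — nonsynonymous.
Codon 7: GAA Glu / TAC Tyr — nonsynonymous.
Codon 8: GCA Ala / GCC Ala — synonymous.
Synonymous differences: 2.

2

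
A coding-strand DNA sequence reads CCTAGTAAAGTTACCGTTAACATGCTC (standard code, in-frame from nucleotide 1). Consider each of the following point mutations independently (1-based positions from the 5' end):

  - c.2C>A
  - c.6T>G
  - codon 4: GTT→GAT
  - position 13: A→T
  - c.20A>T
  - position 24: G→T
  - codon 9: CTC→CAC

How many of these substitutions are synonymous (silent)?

Codon 1: CCT (Pro) → CAT (His) — missense.
Codon 2: AGT (Ser) → AGG (Arg) — missense.
Codon 4: GTT (Val) → GAT (Asp) — missense.
Codon 5: ACC (Thr) → TCC (Ser) — missense.
Codon 7: AAC (Asn) → ATC (Ile) — missense.
Codon 8: ATG (Met) → ATT (Ile) — missense.
Codon 9: CTC (Leu) → CAC (His) — missense.
Synonymous: 0 of 7.

0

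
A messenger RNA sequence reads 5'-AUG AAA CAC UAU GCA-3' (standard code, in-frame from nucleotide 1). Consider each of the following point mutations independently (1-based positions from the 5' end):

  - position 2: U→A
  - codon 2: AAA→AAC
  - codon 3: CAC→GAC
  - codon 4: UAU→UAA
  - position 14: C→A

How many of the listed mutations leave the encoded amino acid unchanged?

Codon 1: AUG (Met) → AAG (Lys) — missense.
Codon 2: AAA (Lys) → AAC (Asn) — missense.
Codon 3: CAC (His) → GAC (Asp) — missense.
Codon 4: UAU (Tyr) → UAA (Stop) — nonsense.
Codon 5: GCA (Ala) → GAA (Glu) — missense.
Synonymous: 0 of 5.

0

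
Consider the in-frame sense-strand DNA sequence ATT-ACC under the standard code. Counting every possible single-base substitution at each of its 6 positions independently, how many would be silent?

5

Codon 1 (ATT, Ile): 2 synonymous substitutions.
Codon 2 (ACC, Thr): 3 synonymous substitutions.
Total: 2 + 3 = 5.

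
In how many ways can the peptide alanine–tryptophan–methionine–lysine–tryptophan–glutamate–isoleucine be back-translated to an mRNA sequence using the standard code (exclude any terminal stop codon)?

Ala: 4 codons.
Trp: 1 codon.
Met: 1 codon.
Lys: 2 codons.
Trp: 1 codon.
Glu: 2 codons.
Ile: 3 codons.
4 × 1 × 1 × 2 × 1 × 2 × 3 = 48.

48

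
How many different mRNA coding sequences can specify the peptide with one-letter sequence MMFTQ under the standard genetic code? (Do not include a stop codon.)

16

Met: 1 codon.
Met: 1 codon.
Phe: 2 codons.
Thr: 4 codons.
Gln: 2 codons.
1 × 1 × 2 × 4 × 2 = 16.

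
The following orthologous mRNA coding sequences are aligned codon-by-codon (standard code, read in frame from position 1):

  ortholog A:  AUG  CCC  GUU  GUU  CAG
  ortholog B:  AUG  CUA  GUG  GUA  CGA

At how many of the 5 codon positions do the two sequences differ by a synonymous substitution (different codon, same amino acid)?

2

Codon 1: AUG Met / AUG Met — identical.
Codon 2: CCC Pro / CUA Leu — nonsynonymous.
Codon 3: GUU Val / GUG Val — synonymous.
Codon 4: GUU Val / GUA Val — synonymous.
Codon 5: CAG Gln / CGA Arg — nonsynonymous.
Synonymous differences: 2.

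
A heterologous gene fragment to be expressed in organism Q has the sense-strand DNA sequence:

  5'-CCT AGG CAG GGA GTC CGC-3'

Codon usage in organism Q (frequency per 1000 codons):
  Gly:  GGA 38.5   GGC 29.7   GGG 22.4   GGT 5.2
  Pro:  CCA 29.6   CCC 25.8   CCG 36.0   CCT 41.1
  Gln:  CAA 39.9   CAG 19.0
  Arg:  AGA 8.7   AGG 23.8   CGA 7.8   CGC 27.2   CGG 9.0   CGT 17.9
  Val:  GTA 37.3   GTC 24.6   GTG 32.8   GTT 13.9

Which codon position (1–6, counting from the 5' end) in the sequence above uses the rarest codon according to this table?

Codon 1 CCT (Pro): 41.1 per 1000.
Codon 2 AGG (Arg): 23.8 per 1000.
Codon 3 CAG (Gln): 19.0 per 1000.
Codon 4 GGA (Gly): 38.5 per 1000.
Codon 5 GTC (Val): 24.6 per 1000.
Codon 6 CGC (Arg): 27.2 per 1000.
Lowest frequency is 19.0 at codon 3.

3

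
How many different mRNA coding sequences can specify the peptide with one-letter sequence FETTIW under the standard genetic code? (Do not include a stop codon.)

192

Phe: 2 codons.
Glu: 2 codons.
Thr: 4 codons.
Thr: 4 codons.
Ile: 3 codons.
Trp: 1 codon.
2 × 2 × 4 × 4 × 3 × 1 = 192.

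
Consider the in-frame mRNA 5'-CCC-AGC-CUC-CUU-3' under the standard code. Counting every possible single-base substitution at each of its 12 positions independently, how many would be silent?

10

Codon 1 (CCC, Pro): 3 synonymous substitutions.
Codon 2 (AGC, Ser): 1 synonymous substitution.
Codon 3 (CUC, Leu): 3 synonymous substitutions.
Codon 4 (CUU, Leu): 3 synonymous substitutions.
Total: 3 + 1 + 3 + 3 = 10.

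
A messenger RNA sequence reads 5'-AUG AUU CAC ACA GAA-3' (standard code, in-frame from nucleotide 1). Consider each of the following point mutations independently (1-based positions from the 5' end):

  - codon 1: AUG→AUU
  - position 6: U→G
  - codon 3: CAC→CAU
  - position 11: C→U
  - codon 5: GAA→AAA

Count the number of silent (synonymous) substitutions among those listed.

1

Codon 1: AUG (Met) → AUU (Ile) — missense.
Codon 2: AUU (Ile) → AUG (Met) — missense.
Codon 3: CAC (His) → CAU (His) — synonymous.
Codon 4: ACA (Thr) → AUA (Ile) — missense.
Codon 5: GAA (Glu) → AAA (Lys) — missense.
Synonymous: 1 of 5.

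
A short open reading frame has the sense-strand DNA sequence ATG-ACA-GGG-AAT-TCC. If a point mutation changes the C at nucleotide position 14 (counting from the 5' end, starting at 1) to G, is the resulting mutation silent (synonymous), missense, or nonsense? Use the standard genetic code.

Position 14 falls in codon 5: TCC → Ser.
After the substitution the codon is TGC → Cys.
Ser ≠ Cys, so this is a missense mutation.

missense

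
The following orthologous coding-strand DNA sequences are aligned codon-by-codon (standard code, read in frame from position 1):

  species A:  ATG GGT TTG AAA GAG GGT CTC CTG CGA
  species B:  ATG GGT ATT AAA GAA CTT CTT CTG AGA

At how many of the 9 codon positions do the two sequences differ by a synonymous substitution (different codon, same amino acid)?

3

Codon 1: ATG Met / ATG Met — identical.
Codon 2: GGT Gly / GGT Gly — identical.
Codon 3: TTG Leu / ATT Ile — nonsynonymous.
Codon 4: AAA Lys / AAA Lys — identical.
Codon 5: GAG Glu / GAA Glu — synonymous.
Codon 6: GGT Gly / CTT Leu — nonsynonymous.
Codon 7: CTC Leu / CTT Leu — synonymous.
Codon 8: CTG Leu / CTG Leu — identical.
Codon 9: CGA Arg / AGA Arg — synonymous.
Synonymous differences: 3.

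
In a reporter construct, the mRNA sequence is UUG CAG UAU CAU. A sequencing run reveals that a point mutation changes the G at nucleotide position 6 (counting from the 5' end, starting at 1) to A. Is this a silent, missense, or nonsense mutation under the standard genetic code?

silent

Position 6 falls in codon 2: CAG → Gln.
After the substitution the codon is CAA → Gln.
Both encode Gln, so the change is synonymous.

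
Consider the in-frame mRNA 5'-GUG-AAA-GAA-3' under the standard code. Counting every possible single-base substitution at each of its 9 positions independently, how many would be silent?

5

Codon 1 (GUG, Val): 3 synonymous substitutions.
Codon 2 (AAA, Lys): 1 synonymous substitution.
Codon 3 (GAA, Glu): 1 synonymous substitution.
Total: 3 + 1 + 1 = 5.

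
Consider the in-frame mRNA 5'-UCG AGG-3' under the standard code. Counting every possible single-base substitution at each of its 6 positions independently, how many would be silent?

Codon 1 (UCG, Ser): 3 synonymous substitutions.
Codon 2 (AGG, Arg): 2 synonymous substitutions.
Total: 3 + 2 = 5.

5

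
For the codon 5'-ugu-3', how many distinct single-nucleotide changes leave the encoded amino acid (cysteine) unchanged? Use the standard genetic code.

Position 1: none → 0 synonymous.
Position 2: none → 0 synonymous.
Position 3: UGC → 1 synonymous.
Total: 0 + 0 + 1 = 1.

1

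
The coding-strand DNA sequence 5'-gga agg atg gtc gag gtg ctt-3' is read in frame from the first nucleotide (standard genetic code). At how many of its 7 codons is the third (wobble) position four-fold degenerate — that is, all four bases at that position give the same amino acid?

Codon 1 GGA (Gly): third position 4-fold.
Codon 2 AGG (Arg): third position 2-fold.
Codon 3 ATG (Met): third position 1-fold.
Codon 4 GTC (Val): third position 4-fold.
Codon 5 GAG (Glu): third position 2-fold.
Codon 6 GTG (Val): third position 4-fold.
Codon 7 CTT (Leu): third position 4-fold.
Four-fold degenerate third positions: 4.

4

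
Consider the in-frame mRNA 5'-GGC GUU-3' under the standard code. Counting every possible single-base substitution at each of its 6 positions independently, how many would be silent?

6

Codon 1 (GGC, Gly): 3 synonymous substitutions.
Codon 2 (GUU, Val): 3 synonymous substitutions.
Total: 3 + 3 = 6.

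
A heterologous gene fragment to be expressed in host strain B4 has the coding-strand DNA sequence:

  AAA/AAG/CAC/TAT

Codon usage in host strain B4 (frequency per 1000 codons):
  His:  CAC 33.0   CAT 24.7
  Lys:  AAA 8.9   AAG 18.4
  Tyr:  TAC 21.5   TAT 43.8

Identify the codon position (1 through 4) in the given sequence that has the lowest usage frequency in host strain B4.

1

Codon 1 AAA (Lys): 8.9 per 1000.
Codon 2 AAG (Lys): 18.4 per 1000.
Codon 3 CAC (His): 33.0 per 1000.
Codon 4 TAT (Tyr): 43.8 per 1000.
Lowest frequency is 8.9 at codon 1.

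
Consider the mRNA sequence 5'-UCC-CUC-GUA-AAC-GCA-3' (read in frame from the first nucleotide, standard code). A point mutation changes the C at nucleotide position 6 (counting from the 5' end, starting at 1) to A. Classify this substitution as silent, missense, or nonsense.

Position 6 falls in codon 2: CUC → Leu.
After the substitution the codon is CUA → Leu.
Both encode Leu, so the change is synonymous.

silent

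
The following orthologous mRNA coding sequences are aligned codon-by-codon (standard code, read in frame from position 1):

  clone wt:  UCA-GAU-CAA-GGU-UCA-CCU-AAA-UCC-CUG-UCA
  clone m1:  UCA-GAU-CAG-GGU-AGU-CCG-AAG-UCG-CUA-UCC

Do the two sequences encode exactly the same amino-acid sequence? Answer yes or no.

yes

Codon 1: UCA Ser / UCA Ser — identical.
Codon 2: GAU Asp / GAU Asp — identical.
Codon 3: CAA Gln / CAG Gln — synonymous.
Codon 4: GGU Gly / GGU Gly — identical.
Codon 5: UCA Ser / AGU Ser — synonymous.
Codon 6: CCU Pro / CCG Pro — synonymous.
Codon 7: AAA Lys / AAG Lys — synonymous.
Codon 8: UCC Ser / UCG Ser — synonymous.
Codon 9: CUG Leu / CUA Leu — synonymous.
Codon 10: UCA Ser / UCC Ser — synonymous.
Nonsynonymous differences: 0 → same protein.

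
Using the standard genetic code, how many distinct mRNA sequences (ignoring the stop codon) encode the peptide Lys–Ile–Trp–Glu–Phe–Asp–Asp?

96

Lys: 2 codons.
Ile: 3 codons.
Trp: 1 codon.
Glu: 2 codons.
Phe: 2 codons.
Asp: 2 codons.
Asp: 2 codons.
2 × 3 × 1 × 2 × 2 × 2 × 2 = 96.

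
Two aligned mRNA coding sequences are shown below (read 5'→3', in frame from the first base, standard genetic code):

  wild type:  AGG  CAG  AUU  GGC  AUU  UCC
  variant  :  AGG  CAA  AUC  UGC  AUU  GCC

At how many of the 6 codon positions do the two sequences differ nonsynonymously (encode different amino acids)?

Codon 1: AGG Arg / AGG Arg — identical.
Codon 2: CAG Gln / CAA Gln — synonymous.
Codon 3: AUU Ile / AUC Ile — synonymous.
Codon 4: GGC Gly / UGC Cys — nonsynonymous.
Codon 5: AUU Ile / AUU Ile — identical.
Codon 6: UCC Ser / GCC Ala — nonsynonymous.
Nonsynonymous differences: 2.

2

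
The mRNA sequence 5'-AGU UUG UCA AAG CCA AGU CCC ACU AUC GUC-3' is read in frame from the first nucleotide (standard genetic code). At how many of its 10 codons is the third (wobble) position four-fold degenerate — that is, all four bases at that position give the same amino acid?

5

Codon 1 AGU (Ser): third position 2-fold.
Codon 2 UUG (Leu): third position 2-fold.
Codon 3 UCA (Ser): third position 4-fold.
Codon 4 AAG (Lys): third position 2-fold.
Codon 5 CCA (Pro): third position 4-fold.
Codon 6 AGU (Ser): third position 2-fold.
Codon 7 CCC (Pro): third position 4-fold.
Codon 8 ACU (Thr): third position 4-fold.
Codon 9 AUC (Ile): third position 3-fold.
Codon 10 GUC (Val): third position 4-fold.
Four-fold degenerate third positions: 5.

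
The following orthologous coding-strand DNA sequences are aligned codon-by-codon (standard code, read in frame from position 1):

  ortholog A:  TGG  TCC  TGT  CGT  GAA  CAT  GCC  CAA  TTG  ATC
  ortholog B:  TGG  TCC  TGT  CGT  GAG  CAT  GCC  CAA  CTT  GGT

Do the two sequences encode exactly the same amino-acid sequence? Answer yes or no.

Codon 1: TGG Trp / TGG Trp — identical.
Codon 2: TCC Ser / TCC Ser — identical.
Codon 3: TGT Cys / TGT Cys — identical.
Codon 4: CGT Arg / CGT Arg — identical.
Codon 5: GAA Glu / GAG Glu — synonymous.
Codon 6: CAT His / CAT His — identical.
Codon 7: GCC Ala / GCC Ala — identical.
Codon 8: CAA Gln / CAA Gln — identical.
Codon 9: TTG Leu / CTT Leu — synonymous.
Codon 10: ATC Ile / GGT Gly — nonsynonymous.
Nonsynonymous differences: 1 → different protein.

no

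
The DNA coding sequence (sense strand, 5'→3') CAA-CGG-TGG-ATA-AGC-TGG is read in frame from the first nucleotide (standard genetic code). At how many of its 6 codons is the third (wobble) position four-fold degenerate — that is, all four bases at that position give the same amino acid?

Codon 1 CAA (Gln): third position 2-fold.
Codon 2 CGG (Arg): third position 4-fold.
Codon 3 TGG (Trp): third position 1-fold.
Codon 4 ATA (Ile): third position 3-fold.
Codon 5 AGC (Ser): third position 2-fold.
Codon 6 TGG (Trp): third position 1-fold.
Four-fold degenerate third positions: 1.

1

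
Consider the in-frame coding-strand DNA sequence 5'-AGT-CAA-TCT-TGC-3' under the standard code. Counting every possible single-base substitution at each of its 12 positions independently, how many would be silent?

Codon 1 (AGT, Ser): 1 synonymous substitution.
Codon 2 (CAA, Gln): 1 synonymous substitution.
Codon 3 (TCT, Ser): 3 synonymous substitutions.
Codon 4 (TGC, Cys): 1 synonymous substitution.
Total: 1 + 1 + 3 + 1 = 6.

6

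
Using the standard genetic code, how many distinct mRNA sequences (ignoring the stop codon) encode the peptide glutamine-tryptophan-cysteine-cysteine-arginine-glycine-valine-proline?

3072

Gln: 2 codons.
Trp: 1 codon.
Cys: 2 codons.
Cys: 2 codons.
Arg: 6 codons.
Gly: 4 codons.
Val: 4 codons.
Pro: 4 codons.
2 × 1 × 2 × 2 × 6 × 4 × 4 × 4 = 3072.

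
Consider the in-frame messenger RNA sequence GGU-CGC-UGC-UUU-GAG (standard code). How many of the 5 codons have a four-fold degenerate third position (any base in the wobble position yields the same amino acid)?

2

Codon 1 GGU (Gly): third position 4-fold.
Codon 2 CGC (Arg): third position 4-fold.
Codon 3 UGC (Cys): third position 2-fold.
Codon 4 UUU (Phe): third position 2-fold.
Codon 5 GAG (Glu): third position 2-fold.
Four-fold degenerate third positions: 2.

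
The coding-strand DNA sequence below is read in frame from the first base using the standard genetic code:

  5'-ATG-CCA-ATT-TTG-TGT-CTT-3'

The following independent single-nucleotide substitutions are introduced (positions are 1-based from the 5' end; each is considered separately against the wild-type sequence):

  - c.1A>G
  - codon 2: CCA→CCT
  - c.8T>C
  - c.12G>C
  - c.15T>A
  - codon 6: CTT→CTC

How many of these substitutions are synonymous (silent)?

Codon 1: ATG (Met) → GTG (Val) — missense.
Codon 2: CCA (Pro) → CCT (Pro) — synonymous.
Codon 3: ATT (Ile) → ACT (Thr) — missense.
Codon 4: TTG (Leu) → TTC (Phe) — missense.
Codon 5: TGT (Cys) → TGA (Stop) — nonsense.
Codon 6: CTT (Leu) → CTC (Leu) — synonymous.
Synonymous: 2 of 6.

2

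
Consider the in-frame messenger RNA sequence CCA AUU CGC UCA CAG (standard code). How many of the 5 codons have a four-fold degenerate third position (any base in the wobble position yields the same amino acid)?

Codon 1 CCA (Pro): third position 4-fold.
Codon 2 AUU (Ile): third position 3-fold.
Codon 3 CGC (Arg): third position 4-fold.
Codon 4 UCA (Ser): third position 4-fold.
Codon 5 CAG (Gln): third position 2-fold.
Four-fold degenerate third positions: 3.

3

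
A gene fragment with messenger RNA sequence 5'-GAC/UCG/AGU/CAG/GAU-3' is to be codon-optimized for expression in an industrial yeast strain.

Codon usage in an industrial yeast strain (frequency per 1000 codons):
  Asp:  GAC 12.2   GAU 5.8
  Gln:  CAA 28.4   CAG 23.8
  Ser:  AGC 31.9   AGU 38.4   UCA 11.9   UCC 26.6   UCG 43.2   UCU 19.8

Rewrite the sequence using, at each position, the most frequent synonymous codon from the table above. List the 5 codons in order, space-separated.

GAC UCG UCG CAA GAC

Codon 1 (Asp): best is GAC at 12.2.
Codon 2 (Ser): best is UCG at 43.2.
Codon 3 (Ser): best is UCG at 43.2.
Codon 4 (Gln): best is CAA at 28.4.
Codon 5 (Asp): best is GAC at 12.2.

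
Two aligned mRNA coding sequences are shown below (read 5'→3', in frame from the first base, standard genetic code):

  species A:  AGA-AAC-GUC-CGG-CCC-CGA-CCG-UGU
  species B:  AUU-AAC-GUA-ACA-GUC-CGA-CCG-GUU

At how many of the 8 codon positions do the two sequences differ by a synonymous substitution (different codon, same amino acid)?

Codon 1: AGA Arg / AUU Ile — nonsynonymous.
Codon 2: AAC Asn / AAC Asn — identical.
Codon 3: GUC Val / GUA Val — synonymous.
Codon 4: CGG Arg / ACA Thr — nonsynonymous.
Codon 5: CCC Pro / GUC Val — nonsynonymous.
Codon 6: CGA Arg / CGA Arg — identical.
Codon 7: CCG Pro / CCG Pro — identical.
Codon 8: UGU Cys / GUU Val — nonsynonymous.
Synonymous differences: 1.

1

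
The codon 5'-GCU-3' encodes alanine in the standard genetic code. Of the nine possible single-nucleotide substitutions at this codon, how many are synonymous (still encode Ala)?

3

Position 1: none → 0 synonymous.
Position 2: none → 0 synonymous.
Position 3: GCC, GCA, GCG → 3 synonymous.
Total: 0 + 0 + 3 = 3.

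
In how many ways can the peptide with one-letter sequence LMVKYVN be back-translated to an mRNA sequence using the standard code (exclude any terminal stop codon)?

768

Leu: 6 codons.
Met: 1 codon.
Val: 4 codons.
Lys: 2 codons.
Tyr: 2 codons.
Val: 4 codons.
Asn: 2 codons.
6 × 1 × 4 × 2 × 2 × 4 × 2 = 768.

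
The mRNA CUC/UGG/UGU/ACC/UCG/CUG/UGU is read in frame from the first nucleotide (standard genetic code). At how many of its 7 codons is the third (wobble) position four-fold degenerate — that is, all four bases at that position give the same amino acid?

Codon 1 CUC (Leu): third position 4-fold.
Codon 2 UGG (Trp): third position 1-fold.
Codon 3 UGU (Cys): third position 2-fold.
Codon 4 ACC (Thr): third position 4-fold.
Codon 5 UCG (Ser): third position 4-fold.
Codon 6 CUG (Leu): third position 4-fold.
Codon 7 UGU (Cys): third position 2-fold.
Four-fold degenerate third positions: 4.

4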